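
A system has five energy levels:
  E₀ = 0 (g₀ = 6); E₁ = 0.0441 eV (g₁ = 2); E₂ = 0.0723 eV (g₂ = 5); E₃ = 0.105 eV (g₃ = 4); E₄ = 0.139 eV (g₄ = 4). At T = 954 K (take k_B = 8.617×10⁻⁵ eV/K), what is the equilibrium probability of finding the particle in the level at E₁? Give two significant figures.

0.11

k_BT = 8.617×10⁻⁵ × 954 K = 0.08221 eV.
Eᵢ/kT = 0, 0.5364, 0.8795, 1.277, 1.691.
Z = Σ gᵢe^(−Eᵢ/kT) = 6·e^(−0) + 2·e^(−0.5364) + 5·e^(−0.8795) + 4·e^(−1.277) + 4·e^(−1.691) = 6.000 + 1.170 + 2.075 + 1.115 + 0.7373 = 11.10.
P₁ = g₁ e^(−E₁/kT) / Z = 1.170/11.10 = 0.11.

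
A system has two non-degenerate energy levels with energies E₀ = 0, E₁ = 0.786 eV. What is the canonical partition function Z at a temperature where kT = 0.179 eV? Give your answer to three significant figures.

Eᵢ/kT = 0, 4.3911.
Z = Σ e^(−Eᵢ/kT) = e^(−0) + e^(−4.3911) = 1.0000 + 0.012387 = 1.0124.

Z = 1.01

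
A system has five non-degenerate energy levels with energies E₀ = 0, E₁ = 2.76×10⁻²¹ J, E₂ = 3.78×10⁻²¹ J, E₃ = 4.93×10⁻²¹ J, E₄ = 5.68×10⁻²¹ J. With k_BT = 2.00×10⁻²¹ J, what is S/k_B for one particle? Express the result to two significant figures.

Eᵢ/kT = 0, 1.380, 1.890, 2.465, 2.840.
Z = Σ e^(−Eᵢ/kT) = e^(−0) + e^(−1.380) + e^(−1.890) + e^(−2.465) + e^(−2.840) = 1.000 + 0.2516 + 0.1511 + 0.08501 + 0.05843 = 1.546.
⟨E⟩ = Σ EᵢPᵢ = 1.304 ×10⁻²¹ J.
S/k_B = ln Z + ⟨E⟩/kT = ln(1.546) + 1.304/2.00 = 0.4357 + 0.6520 = 1.1.

1.1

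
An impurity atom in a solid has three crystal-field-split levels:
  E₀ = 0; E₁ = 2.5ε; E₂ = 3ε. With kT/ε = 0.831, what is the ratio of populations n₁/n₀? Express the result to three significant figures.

0.0494

n₁/n₀ = exp[−(E₁−E₀)/kT] = exp(−(2.5ε)/(0.831ε)) = exp(-3.0084) = 0.0494.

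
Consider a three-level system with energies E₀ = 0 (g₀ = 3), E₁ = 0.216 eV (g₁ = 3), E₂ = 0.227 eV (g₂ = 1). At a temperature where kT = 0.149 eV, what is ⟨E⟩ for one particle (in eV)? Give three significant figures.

Eᵢ/kT = 0, 1.4497, 1.5235.
Z = Σ gᵢe^(−Eᵢ/kT) = 3·e^(−0) + 3·e^(−1.4497) + 1·e^(−1.5235) = 3.0000 + 0.70392 + 0.21795 = 3.9219.
⟨E⟩ = Σ Eᵢ gᵢe^(−Eᵢ/kT) / Z = (0·3.0000 + 0.216·0.70392 + 0.227·0.21795) / 3.9219 = 0.0514 eV.

0.0514 eV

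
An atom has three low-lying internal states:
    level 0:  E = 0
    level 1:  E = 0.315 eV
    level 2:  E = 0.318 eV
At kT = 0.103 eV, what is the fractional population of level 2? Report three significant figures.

0.0418

Eᵢ/kT = 0, 3.0583, 3.0874.
Z = Σ e^(−Eᵢ/kT) = e^(−0) + e^(−3.0583) + e^(−3.0874) = 1.0000 + 0.046967 + 0.045620 = 1.0926.
P₂ = e^(−E₂/kT) / Z = 0.045620/1.0926 = 0.0418.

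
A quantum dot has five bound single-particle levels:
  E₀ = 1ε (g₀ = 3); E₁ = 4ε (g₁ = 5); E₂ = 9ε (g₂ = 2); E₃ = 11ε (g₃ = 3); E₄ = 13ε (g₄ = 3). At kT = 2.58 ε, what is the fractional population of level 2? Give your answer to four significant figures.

Eᵢ/kT = 0.387597, 1.55039, 3.48837, 4.26357, 5.03876.
Z = Σ gᵢe^(−Eᵢ/kT) = 3·e^(−0.387597) + 5·e^(−1.55039) + 2·e^(−3.48837) + 3·e^(−4.26357) + 3·e^(−5.03876) = 2.03606 + 1.06083 + 0.0611013 + 0.0422159 + 0.0194453 = 3.21965.
P₂ = g₂ e^(−E₂/kT) / Z = 0.0611013/3.21965 = 0.01898.

0.01898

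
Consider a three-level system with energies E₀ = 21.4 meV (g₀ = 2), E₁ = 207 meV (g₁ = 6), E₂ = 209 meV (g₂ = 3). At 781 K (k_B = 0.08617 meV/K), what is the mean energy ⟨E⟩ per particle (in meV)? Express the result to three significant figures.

62.4 meV

k_BT = 0.08617 × 781 K = 67.299 meV.
Eᵢ/kT = 0.31798, 3.0758, 3.1055.
Z = Σ gᵢe^(−Eᵢ/kT) = 2·e^(−0.31798) + 6·e^(−3.0758) + 3·e^(−3.1055) = 1.4552 + 0.27692 + 0.13441 = 1.8665.
⟨E⟩ = Σ Eᵢ gᵢe^(−Eᵢ/kT) / Z = (21.4·1.4552 + 207·0.27692 + 209·0.13441) / 1.8665 = 62.4 meV.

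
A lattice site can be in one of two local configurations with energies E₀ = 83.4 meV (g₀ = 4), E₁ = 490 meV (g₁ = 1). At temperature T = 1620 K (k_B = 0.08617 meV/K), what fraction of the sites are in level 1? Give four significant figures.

k_BT = 0.08617 × 1620 K = 139.595 meV.
Eᵢ/kT = 0.597443, 3.51015.
Z = Σ gᵢe^(−Eᵢ/kT) = 4·e^(−0.597443) + 1·e^(−3.51015) = 2.20087 + 0.0298924 = 2.23076.
P₁ = g₁ e^(−E₁/kT) / Z = 0.0298924/2.23076 = 0.01340.

0.01340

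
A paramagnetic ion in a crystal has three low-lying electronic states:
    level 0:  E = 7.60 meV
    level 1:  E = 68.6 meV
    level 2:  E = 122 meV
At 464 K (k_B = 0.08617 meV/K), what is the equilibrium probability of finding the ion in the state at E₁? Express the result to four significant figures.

0.1706

k_BT = 0.08617 × 464 K = 39.9829 meV.
Eᵢ/kT = 0.190081, 1.71573, 3.05130.
Z = Σ e^(−Eᵢ/kT) = e^(−0.190081) + e^(−1.71573) + e^(−3.05130) = 0.826892 + 0.179832 + 0.0472974 = 1.05402.
P₁ = e^(−E₁/kT) / Z = 0.179832/1.05402 = 0.1706.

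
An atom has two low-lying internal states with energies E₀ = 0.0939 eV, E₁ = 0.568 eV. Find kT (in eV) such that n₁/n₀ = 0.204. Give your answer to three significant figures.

n₁/n₀ = exp[−(E₁−E₀)/kT] = 0.204.
⇒ (E₁−E₀)/kT = ln(1/0.204) = ln(4.9020) = 1.5896.
kT = 0.4741 eV / 1.5896 = 0.298 eV.

0.298 eV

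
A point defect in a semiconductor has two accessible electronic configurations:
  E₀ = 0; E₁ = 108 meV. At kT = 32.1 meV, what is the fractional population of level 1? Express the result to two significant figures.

Eᵢ/kT = 0, 3.364.
Z = Σ e^(−Eᵢ/kT) = e^(−0) + e^(−3.364) = 1.000 + 0.03460 = 1.035.
P₁ = e^(−E₁/kT) / Z = 0.03460/1.035 = 0.033.

0.033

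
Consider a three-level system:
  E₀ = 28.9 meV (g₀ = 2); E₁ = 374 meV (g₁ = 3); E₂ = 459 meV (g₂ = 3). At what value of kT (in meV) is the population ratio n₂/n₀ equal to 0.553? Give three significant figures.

n₂/n₀ = (g₂/g₀) exp[−(E₂−E₀)/kT] = 0.553.
⇒ (E₂−E₀)/kT = ln((3/2)/0.553) = ln(2.7125) = 0.99787.
kT = 430.1 meV / 0.99787 = 431 meV.

431 meV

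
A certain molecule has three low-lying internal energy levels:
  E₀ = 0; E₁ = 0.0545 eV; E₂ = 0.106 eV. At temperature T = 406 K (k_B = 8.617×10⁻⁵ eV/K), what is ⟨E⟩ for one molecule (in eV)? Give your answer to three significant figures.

k_BT = 8.617×10⁻⁵ × 406 K = 0.034985 eV.
Eᵢ/kT = 0, 1.5578, 3.0299.
Z = Σ e^(−Eᵢ/kT) = e^(−0) + e^(−1.5578) + e^(−3.0299) = 1.0000 + 0.21060 + 0.048320 = 1.2589.
⟨E⟩ = Σ Eᵢ e^(−Eᵢ/kT) / Z = (0·1.0000 + 0.0545·0.21060 + 0.106·0.048320) / 1.2589 = 0.0132 eV.

0.0132 eV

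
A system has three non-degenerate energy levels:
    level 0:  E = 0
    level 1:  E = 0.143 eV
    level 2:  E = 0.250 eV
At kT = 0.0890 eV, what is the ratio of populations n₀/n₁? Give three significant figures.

4.99

n₀/n₁ = exp[−(E₀−E₁)/kT] = exp(−(-0.143 eV)/(0.0890 eV)) = exp(1.6067) = 4.99.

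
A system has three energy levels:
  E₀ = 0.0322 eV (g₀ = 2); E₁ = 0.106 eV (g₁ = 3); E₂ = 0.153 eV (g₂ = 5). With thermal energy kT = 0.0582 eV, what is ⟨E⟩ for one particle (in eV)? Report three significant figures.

Eᵢ/kT = 0.55326, 1.8213, 2.6289.
Z = Σ gᵢe^(−Eᵢ/kT) = 2·e^(−0.55326) + 3·e^(−1.8213) + 5·e^(−2.6289) = 1.1501 + 0.48545 + 0.36079 = 1.9963.
⟨E⟩ = Σ Eᵢ gᵢe^(−Eᵢ/kT) / Z = (0.0322·1.1501 + 0.106·0.48545 + 0.153·0.36079) / 1.9963 = 0.0720 eV.

0.0720 eV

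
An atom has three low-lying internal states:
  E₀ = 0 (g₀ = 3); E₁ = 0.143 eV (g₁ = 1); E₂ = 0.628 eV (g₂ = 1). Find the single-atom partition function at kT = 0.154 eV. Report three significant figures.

Eᵢ/kT = 0, 0.92857, 4.0779.
Z = Σ gᵢe^(−Eᵢ/kT) = 3·e^(−0) + 1·e^(−0.92857) + 1·e^(−4.0779) = 3.0000 + 0.39512 + 0.016943 = 3.4121.

Z = 3.41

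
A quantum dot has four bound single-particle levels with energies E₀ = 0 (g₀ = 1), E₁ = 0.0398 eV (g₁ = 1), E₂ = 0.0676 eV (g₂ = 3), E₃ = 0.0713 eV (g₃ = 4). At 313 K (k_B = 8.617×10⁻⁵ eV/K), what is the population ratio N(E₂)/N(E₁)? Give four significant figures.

k_BT = 8.617×10⁻⁵ × 313 K = 0.0269712 eV.
n₂/n₁ = (g₂/g₁) exp[−(E₂−E₁)/kT] = (3/1) × exp(−(0.0278 eV)/(0.0269712 eV)) = (3/1) × exp(-1.03073) = 1.070.

1.070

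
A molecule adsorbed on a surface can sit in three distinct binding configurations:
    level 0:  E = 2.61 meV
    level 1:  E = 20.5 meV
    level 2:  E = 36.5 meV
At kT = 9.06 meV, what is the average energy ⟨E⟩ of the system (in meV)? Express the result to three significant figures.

5.44 meV

Eᵢ/kT = 0.28808, 2.2627, 4.0287.
Z = Σ e^(−Eᵢ/kT) = e^(−0.28808) + e^(−2.2627) + e^(−4.0287) = 0.74970 + 0.10407 + 0.017797 = 0.87157.
⟨E⟩ = Σ Eᵢ e^(−Eᵢ/kT) / Z = (2.61·0.74970 + 20.5·0.10407 + 36.5·0.017797) / 0.87157 = 5.44 meV.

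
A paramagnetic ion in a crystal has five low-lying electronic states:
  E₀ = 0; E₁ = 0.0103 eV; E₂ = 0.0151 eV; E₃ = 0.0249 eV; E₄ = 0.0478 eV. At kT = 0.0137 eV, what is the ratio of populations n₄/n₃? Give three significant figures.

n₄/n₃ = exp[−(E₄−E₃)/kT] = exp(−(0.0229 eV)/(0.0137 eV)) = exp(-1.6715) = 0.188.

0.188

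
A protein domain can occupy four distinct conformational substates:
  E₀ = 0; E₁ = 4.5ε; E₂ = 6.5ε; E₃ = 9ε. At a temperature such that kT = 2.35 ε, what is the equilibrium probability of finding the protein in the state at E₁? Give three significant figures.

Eᵢ/kT = 0, 1.9149, 2.7660, 3.8298.
Z = Σ e^(−Eᵢ/kT) = e^(−0) + e^(−1.9149) + e^(−2.7660) + e^(−3.8298) = 1.0000 + 0.14736 + 0.062913 + 0.021714 = 1.2320.
P₁ = e^(−E₁/kT) / Z = 0.14736/1.2320 = 0.120.

0.120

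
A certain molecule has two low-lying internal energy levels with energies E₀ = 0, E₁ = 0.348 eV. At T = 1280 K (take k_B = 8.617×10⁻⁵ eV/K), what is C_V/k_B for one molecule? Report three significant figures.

0.390

k_BT = 8.617×10⁻⁵ × 1280 K = 0.11030 eV.
Eᵢ/kT = 0, 3.1550.
Z = Σ e^(−Eᵢ/kT) = e^(−0) + e^(−3.1550) = 1.0000 + 0.042638 = 1.0426.
⟨E⟩ = 0.014232 eV, ⟨E²⟩ = 0.0049526 eV².
C_V/k_B = (⟨E²⟩ − ⟨E⟩²)/(kT)² = (0.0049526 − 0.00020255)/0.012166 = 0.390.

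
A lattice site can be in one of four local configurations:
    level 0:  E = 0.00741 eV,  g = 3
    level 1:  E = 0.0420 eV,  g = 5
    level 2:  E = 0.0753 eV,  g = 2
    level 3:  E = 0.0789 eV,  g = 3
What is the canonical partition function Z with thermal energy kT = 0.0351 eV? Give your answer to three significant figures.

Z = 4.49

Eᵢ/kT = 0.21111, 1.1966, 2.1453, 2.2479.
Z = Σ gᵢe^(−Eᵢ/kT) = 3·e^(−0.21111) + 5·e^(−1.1966) + 2·e^(−2.1453) + 3·e^(−2.2479) = 2.4291 + 1.5111 + 0.23407 + 0.31686 = 4.4911.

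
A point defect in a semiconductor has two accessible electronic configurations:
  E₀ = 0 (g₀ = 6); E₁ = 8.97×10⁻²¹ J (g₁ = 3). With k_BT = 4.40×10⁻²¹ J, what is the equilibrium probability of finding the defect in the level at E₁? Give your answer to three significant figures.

0.0611

Eᵢ/kT = 0, 2.0386.
Z = Σ gᵢe^(−Eᵢ/kT) = 6·e^(−0) + 3·e^(−2.0386) = 6.0000 + 0.39063 = 6.3906.
P₁ = g₁ e^(−E₁/kT) / Z = 0.39063/6.3906 = 0.0611.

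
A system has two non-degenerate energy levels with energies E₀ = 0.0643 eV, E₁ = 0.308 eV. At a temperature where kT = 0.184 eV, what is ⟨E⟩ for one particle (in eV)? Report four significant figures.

Eᵢ/kT = 0.349457, 1.67391.
Z = Σ e^(−Eᵢ/kT) = e^(−0.349457) + e^(−1.67391) = 0.705071 + 0.187512 = 0.892583.
⟨E⟩ = Σ Eᵢ e^(−Eᵢ/kT) / Z = (0.0643·0.705071 + 0.308·0.187512) / 0.892583 = 0.1155 eV.

0.1155 eV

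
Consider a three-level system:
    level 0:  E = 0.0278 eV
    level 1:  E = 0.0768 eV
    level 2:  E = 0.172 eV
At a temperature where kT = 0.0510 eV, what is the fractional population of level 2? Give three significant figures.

0.0410

Eᵢ/kT = 0.54510, 1.5059, 3.3725.
Z = Σ e^(−Eᵢ/kT) = e^(−0.54510) + e^(−1.5059) + e^(−3.3725) = 0.57978 + 0.22182 + 0.034304 = 0.83590.
P₂ = e^(−E₂/kT) / Z = 0.034304/0.83590 = 0.0410.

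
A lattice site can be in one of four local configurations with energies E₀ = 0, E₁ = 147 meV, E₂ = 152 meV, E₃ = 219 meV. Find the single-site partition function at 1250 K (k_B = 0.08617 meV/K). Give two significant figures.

k_BT = 0.08617 × 1250 K = 107.7 meV.
Eᵢ/kT = 0, 1.365, 1.411, 2.033.
Z = Σ e^(−Eᵢ/kT) = e^(−0) + e^(−1.365) + e^(−1.411) + e^(−2.033) = 1.000 + 0.2554 + 0.2439 + 0.1309 = 1.630.

Z = 1.6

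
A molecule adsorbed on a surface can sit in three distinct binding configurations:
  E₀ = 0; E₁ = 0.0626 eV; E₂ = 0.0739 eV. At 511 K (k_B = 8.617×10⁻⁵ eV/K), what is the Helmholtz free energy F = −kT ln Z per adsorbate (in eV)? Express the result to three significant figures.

-0.0157 eV

k_BT = 8.617×10⁻⁵ × 511 K = 0.044033 eV.
Eᵢ/kT = 0, 1.4217, 1.6783.
Z = Σ e^(−Eᵢ/kT) = e^(−0) + e^(−1.4217) + e^(−1.6783) = 1.0000 + 0.24130 + 0.18669 = 1.4280.
F = −kT ln Z = −0.044033 × ln(1.4280) = −0.044033 × 0.35627 = -0.0157 eV.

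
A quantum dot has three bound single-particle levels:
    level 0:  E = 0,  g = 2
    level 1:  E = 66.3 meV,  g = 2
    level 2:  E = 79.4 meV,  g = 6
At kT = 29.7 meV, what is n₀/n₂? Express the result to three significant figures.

n₀/n₂ = (g₀/g₂) exp[−(E₀−E₂)/kT] = (2/6) × exp(−(-79.4 meV)/(29.7 meV)) = (2/6) × exp(2.6734) = 4.83.

4.83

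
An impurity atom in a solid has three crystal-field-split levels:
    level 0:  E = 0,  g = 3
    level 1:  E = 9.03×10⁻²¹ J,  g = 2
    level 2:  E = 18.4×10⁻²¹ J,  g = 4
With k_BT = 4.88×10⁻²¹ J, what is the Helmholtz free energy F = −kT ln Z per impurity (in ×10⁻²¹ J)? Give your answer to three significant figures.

-5.98 ×10⁻²¹ J

Eᵢ/kT = 0, 1.8504, 3.7705.
Z = Σ gᵢe^(−Eᵢ/kT) = 3·e^(−0) + 2·e^(−1.8504) + 4·e^(−3.7705) = 3.0000 + 0.31435 + 0.092162 = 3.4065.
F = −kT ln Z = −4.88 × ln(3.4065) = −4.88 × 1.2257 = -5.98 ×10⁻²¹ J.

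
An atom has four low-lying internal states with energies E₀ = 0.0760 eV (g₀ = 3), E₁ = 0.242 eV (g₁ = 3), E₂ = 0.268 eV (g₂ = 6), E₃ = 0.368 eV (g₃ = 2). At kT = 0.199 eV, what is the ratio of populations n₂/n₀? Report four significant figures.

n₂/n₀ = (g₂/g₀) exp[−(E₂−E₀)/kT] = (6/3) × exp(−(0.1920 eV)/(0.199 eV)) = (6/3) × exp(-0.964824) = 0.7621.

0.7621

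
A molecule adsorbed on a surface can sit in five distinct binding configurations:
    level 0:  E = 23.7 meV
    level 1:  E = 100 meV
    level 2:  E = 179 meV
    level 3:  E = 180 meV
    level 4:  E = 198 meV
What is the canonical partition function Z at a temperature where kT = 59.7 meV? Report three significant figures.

Eᵢ/kT = 0.39698, 1.6750, 2.9983, 3.0151, 3.3166.
Z = Σ e^(−Eᵢ/kT) = e^(−0.39698) + e^(−1.6750) + e^(−2.9983) + e^(−3.0151) + e^(−3.3166) = 0.67235 + 0.18731 + 0.049872 + 0.049041 + 0.036276 = 0.99485.

Z = 0.995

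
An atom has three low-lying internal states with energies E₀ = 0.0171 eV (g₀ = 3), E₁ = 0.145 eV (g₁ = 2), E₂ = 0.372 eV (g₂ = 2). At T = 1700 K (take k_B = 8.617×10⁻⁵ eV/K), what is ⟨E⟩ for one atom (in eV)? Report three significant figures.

k_BT = 8.617×10⁻⁵ × 1700 K = 0.14649 eV.
Eᵢ/kT = 0.11673, 0.98983, 2.5394.
Z = Σ gᵢe^(−Eᵢ/kT) = 3·e^(−0.11673) + 2·e^(−0.98983) + 2·e^(−2.5394) = 2.6695 + 0.74328 + 0.15783 = 3.5706.
⟨E⟩ = Σ Eᵢ gᵢe^(−Eᵢ/kT) / Z = (0.0171·2.6695 + 0.145·0.74328 + 0.372·0.15783) / 3.5706 = 0.0594 eV.

0.0594 eV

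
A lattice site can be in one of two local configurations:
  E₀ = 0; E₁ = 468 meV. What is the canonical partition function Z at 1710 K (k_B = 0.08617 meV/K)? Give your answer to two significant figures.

Z = 1.0

k_BT = 0.08617 × 1710 K = 147.4 meV.
Eᵢ/kT = 0, 3.175.
Z = Σ e^(−Eᵢ/kT) = e^(−0) + e^(−3.175) = 1.000 + 0.04179 = 1.042.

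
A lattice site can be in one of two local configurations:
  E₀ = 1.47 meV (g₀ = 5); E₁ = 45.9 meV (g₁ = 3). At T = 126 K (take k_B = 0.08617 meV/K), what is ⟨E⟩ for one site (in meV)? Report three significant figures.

k_BT = 0.08617 × 126 K = 10.857 meV.
Eᵢ/kT = 0.13540, 4.2277.
Z = Σ gᵢe^(−Eᵢ/kT) = 5·e^(−0.13540) + 3·e^(−4.2277) = 4.3668 + 0.043758 = 4.4106.
⟨E⟩ = Σ Eᵢ gᵢe^(−Eᵢ/kT) / Z = (1.47·4.3668 + 45.9·0.043758) / 4.4106 = 1.91 meV.

1.91 meV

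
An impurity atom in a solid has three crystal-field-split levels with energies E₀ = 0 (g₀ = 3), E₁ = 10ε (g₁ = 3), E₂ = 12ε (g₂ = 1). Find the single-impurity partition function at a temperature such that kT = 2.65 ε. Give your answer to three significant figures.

Z = 3.08

Eᵢ/kT = 0, 3.7736, 4.5283.
Z = Σ gᵢe^(−Eᵢ/kT) = 3·e^(−0) + 3·e^(−3.7736) + 1·e^(−4.5283) = 3.0000 + 0.068908 + 0.010799 = 3.0797.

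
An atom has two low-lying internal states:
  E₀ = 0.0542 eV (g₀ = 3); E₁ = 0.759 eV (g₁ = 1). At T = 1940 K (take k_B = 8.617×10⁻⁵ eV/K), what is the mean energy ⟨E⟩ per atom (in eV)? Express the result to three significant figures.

k_BT = 8.617×10⁻⁵ × 1940 K = 0.16717 eV.
Eᵢ/kT = 0.32422, 4.5403.
Z = Σ gᵢe^(−Eᵢ/kT) = 3·e^(−0.32422) + 1·e^(−4.5403) = 2.1693 + 0.010670 = 2.1800.
⟨E⟩ = Σ Eᵢ gᵢe^(−Eᵢ/kT) / Z = (0.0542·2.1693 + 0.759·0.010670) / 2.1800 = 0.0576 eV.

0.0576 eV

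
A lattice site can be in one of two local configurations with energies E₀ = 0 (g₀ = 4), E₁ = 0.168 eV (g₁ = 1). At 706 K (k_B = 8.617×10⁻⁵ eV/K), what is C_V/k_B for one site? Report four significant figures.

0.1168

k_BT = 8.617×10⁻⁵ × 706 K = 0.0608360 eV.
Eᵢ/kT = 0, 2.76152.
Z = Σ gᵢe^(−Eᵢ/kT) = 4·e^(−0) + 1·e^(−2.76152) = 4.00000 + 0.0631956 = 4.06320.
⟨E⟩ = 0.00261293 eV, ⟨E²⟩ = 0.000438972 eV².
C_V/k_B = (⟨E²⟩ − ⟨E⟩²)/(kT)² = (0.000438972 − 0.00000682740)/0.00370102 = 0.1168.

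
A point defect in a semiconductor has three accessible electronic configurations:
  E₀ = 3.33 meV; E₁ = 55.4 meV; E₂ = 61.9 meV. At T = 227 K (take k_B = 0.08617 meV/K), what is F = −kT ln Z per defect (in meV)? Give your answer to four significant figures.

1.115 meV

k_BT = 0.08617 × 227 K = 19.5606 meV.
Eᵢ/kT = 0.170240, 2.83222, 3.16452.
Z = Σ e^(−Eᵢ/kT) = e^(−0.170240) + e^(−2.83222) + e^(−3.16452) = 0.843462 + 0.0588820 + 0.0422344 = 0.944578.
F = −kT ln Z = −19.5606 × ln(0.944578) = −19.5606 × -0.0570170 = 1.115 meV.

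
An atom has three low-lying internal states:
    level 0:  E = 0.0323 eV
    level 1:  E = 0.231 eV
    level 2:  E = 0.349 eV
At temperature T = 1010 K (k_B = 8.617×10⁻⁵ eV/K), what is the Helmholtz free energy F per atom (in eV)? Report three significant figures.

k_BT = 8.617×10⁻⁵ × 1010 K = 0.087032 eV.
Eᵢ/kT = 0.37113, 2.6542, 4.0100.
Z = Σ e^(−Eᵢ/kT) = e^(−0.37113) + e^(−2.6542) + e^(−4.0100) = 0.68995 + 0.070355 + 0.018133 = 0.77844.
F = −kT ln Z = −0.087032 × ln(0.77844) = −0.087032 × -0.25046 = 0.0218 eV.

0.0218 eV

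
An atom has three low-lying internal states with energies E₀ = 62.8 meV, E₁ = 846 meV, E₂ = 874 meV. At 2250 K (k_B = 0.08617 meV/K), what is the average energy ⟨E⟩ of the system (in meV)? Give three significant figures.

k_BT = 0.08617 × 2250 K = 193.88 meV.
Eᵢ/kT = 0.32391, 4.3635, 4.5079.
Z = Σ e^(−Eᵢ/kT) = e^(−0.32391) + e^(−4.3635) + e^(−4.5079) = 0.72332 + 0.012734 + 0.011022 = 0.74708.
⟨E⟩ = Σ Eᵢ e^(−Eᵢ/kT) / Z = (62.8·0.72332 + 846·0.012734 + 874·0.011022) / 0.74708 = 88.1 meV.

88.1 meV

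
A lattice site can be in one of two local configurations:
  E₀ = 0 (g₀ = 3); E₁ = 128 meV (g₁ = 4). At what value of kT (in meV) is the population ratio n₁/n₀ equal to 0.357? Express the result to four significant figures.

n₁/n₀ = (g₁/g₀) exp[−(E₁−E₀)/kT] = 0.357.
⇒ (E₁−E₀)/kT = ln((4/3)/0.357) = ln(3.73483) = 1.31770.
kT = 128 meV / 1.31770 = 97.14 meV.

97.14 meV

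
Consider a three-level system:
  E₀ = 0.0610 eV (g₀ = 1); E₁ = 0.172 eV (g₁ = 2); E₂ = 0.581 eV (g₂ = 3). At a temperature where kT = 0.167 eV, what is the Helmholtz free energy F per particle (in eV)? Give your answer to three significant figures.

-0.0678 eV

Eᵢ/kT = 0.36527, 1.0299, 3.4790.
Z = Σ gᵢe^(−Eᵢ/kT) = 1·e^(−0.36527) + 2·e^(−1.0299) + 3·e^(−3.4790) = 0.69401 + 0.71409 + 0.092515 = 1.5006.
F = −kT ln Z = −0.167 × ln(1.5006) = −0.167 × 0.40587 = -0.0678 eV.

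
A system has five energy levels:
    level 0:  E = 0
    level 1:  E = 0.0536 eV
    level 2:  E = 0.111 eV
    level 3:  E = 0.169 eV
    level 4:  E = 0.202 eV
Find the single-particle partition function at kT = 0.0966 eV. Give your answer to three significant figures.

Z = 2.19

Eᵢ/kT = 0, 0.55487, 1.1491, 1.7495, 2.0911.
Z = Σ e^(−Eᵢ/kT) = e^(−0) + e^(−0.55487) + e^(−1.1491) + e^(−1.7495) + e^(−2.0911) = 1.0000 + 0.57415 + 0.31692 + 0.17386 + 0.12355 = 2.1885.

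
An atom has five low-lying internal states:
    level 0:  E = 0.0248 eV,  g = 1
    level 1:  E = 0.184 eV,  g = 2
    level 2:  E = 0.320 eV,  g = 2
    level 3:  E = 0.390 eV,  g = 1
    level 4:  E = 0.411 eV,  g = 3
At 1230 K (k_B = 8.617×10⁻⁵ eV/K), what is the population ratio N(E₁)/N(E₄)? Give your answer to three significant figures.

k_BT = 8.617×10⁻⁵ × 1230 K = 0.10599 eV.
n₁/n₄ = (g₁/g₄) exp[−(E₁−E₄)/kT] = (2/3) × exp(−(-0.227 eV)/(0.10599 eV)) = (2/3) × exp(2.1417) = 5.68.

5.68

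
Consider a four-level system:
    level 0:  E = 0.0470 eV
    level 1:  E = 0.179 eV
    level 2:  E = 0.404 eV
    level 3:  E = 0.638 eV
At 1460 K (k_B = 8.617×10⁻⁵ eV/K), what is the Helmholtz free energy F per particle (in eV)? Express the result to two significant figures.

k_BT = 8.617×10⁻⁵ × 1460 K = 0.1258 eV.
Eᵢ/kT = 0.3736, 1.423, 3.211, 5.072.
Z = Σ e^(−Eᵢ/kT) = e^(−0.3736) + e^(−1.423) + e^(−3.211) + e^(−5.072) = 0.6883 + 0.2410 + 0.04032 + 0.006270 = 0.9759.
F = −kT ln Z = −0.1258 × ln(0.9759) = −0.1258 × -0.02440 = 0.0031 eV.

0.0031 eV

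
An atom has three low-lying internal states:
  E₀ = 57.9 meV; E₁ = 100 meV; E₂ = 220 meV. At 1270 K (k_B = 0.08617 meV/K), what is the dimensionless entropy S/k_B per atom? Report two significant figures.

0.96

k_BT = 0.08617 × 1270 K = 109.4 meV.
Eᵢ/kT = 0.5293, 0.9141, 2.011.
Z = Σ e^(−Eᵢ/kT) = e^(−0.5293) + e^(−0.9141) + e^(−2.011) = 0.5890 + 0.4009 + 0.1339 = 1.124.
⟨E⟩ = Σ EᵢPᵢ = 92.22 meV.
S/k_B = ln Z + ⟨E⟩/kT = ln(1.124) + 92.22/109.4 = 0.1169 + 0.8430 = 0.96.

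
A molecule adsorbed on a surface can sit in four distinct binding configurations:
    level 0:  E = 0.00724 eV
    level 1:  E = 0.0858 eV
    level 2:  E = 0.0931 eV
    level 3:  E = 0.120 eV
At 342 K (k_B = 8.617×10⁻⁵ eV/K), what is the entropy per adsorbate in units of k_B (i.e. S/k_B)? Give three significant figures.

k_BT = 8.617×10⁻⁵ × 342 K = 0.029470 eV.
Eᵢ/kT = 0.24567, 2.9114, 3.1591, 4.0719.
Z = Σ e^(−Eᵢ/kT) = e^(−0.24567) + e^(−2.9114) + e^(−3.1591) + e^(−4.0719) = 0.78218 + 0.054400 + 0.042464 + 0.017045 = 0.89609.
⟨E⟩ = Σ EᵢPᵢ = 0.018223 eV.
S/k_B = ln Z + ⟨E⟩/kT = ln(0.89609) + 0.018223/0.029470 = -0.10971 + 0.61836 = 0.509.

0.509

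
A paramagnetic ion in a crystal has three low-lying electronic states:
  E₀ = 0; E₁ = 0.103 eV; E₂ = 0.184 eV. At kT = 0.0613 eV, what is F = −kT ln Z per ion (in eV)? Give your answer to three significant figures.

Eᵢ/kT = 0, 1.6803, 3.0016.
Z = Σ e^(−Eᵢ/kT) = e^(−0) + e^(−1.6803) + e^(−3.0016) = 1.0000 + 0.18632 + 0.049707 = 1.2360.
F = −kT ln Z = −0.0613 × ln(1.2360) = −0.0613 × 0.21188 = -0.0130 eV.

-0.0130 eV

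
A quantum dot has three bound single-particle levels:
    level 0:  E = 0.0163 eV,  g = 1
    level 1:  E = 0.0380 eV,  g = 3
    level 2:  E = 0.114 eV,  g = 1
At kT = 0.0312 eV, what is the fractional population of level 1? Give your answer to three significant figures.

Eᵢ/kT = 0.52244, 1.2179, 3.6538.
Z = Σ gᵢe^(−Eᵢ/kT) = 1·e^(−0.52244) + 3·e^(−1.2179) + 1·e^(−3.6538) = 0.59307 + 0.88755 + 0.025893 = 1.5065.
P₁ = g₁ e^(−E₁/kT) / Z = 0.88755/1.5065 = 0.589.

0.589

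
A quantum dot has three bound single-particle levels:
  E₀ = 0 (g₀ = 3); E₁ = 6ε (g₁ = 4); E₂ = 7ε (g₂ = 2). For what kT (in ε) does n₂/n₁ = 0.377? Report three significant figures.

n₂/n₁ = (g₂/g₁) exp[−(E₂−E₁)/kT] = 0.377.
⇒ (E₂−E₁)/kT = ln((2/4)/0.377) = ln(1.3263) = 0.28239.
kT = 1ε / 0.28239 = 3.54 ε.

3.54 ε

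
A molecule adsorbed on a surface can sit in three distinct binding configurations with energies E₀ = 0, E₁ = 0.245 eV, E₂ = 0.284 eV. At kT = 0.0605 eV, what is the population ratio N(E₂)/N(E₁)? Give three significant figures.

0.525

n₂/n₁ = exp[−(E₂−E₁)/kT] = exp(−(0.039 eV)/(0.0605 eV)) = exp(-0.64463) = 0.525.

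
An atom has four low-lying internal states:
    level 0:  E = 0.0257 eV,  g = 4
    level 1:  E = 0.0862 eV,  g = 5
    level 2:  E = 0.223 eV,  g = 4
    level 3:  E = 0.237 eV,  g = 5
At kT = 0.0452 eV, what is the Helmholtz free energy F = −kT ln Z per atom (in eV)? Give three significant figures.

-0.0506 eV

Eᵢ/kT = 0.56858, 1.9071, 4.9336, 5.2434.
Z = Σ gᵢe^(−Eᵢ/kT) = 4·e^(−0.56858) + 5·e^(−1.9071) + 4·e^(−4.9336) + 5·e^(−5.2434) = 2.2653 + 0.74255 + 0.028802 + 0.026411 = 3.0631.
F = −kT ln Z = −0.0452 × ln(3.0631) = −0.0452 × 1.1194 = -0.0506 eV.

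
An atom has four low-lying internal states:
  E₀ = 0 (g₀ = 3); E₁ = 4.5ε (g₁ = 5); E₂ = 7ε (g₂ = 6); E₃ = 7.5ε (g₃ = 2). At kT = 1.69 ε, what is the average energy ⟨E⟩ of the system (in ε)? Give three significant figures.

0.696 ε

Eᵢ/kT = 0, 2.6627, 4.1420, 4.4379.
Z = Σ gᵢe^(−Eᵢ/kT) = 3·e^(−0) + 5·e^(−2.6627) + 6·e^(−4.1420) + 2·e^(−4.4379) = 3.0000 + 0.34880 + 0.095346 + 0.023641 = 3.4678.
⟨E⟩ = Σ Eᵢ gᵢe^(−Eᵢ/kT) / Z = (0·3.0000 + 4.5·0.34880 + 7·0.095346 + 7.5·0.023641) / 3.4678 = 0.696 ε.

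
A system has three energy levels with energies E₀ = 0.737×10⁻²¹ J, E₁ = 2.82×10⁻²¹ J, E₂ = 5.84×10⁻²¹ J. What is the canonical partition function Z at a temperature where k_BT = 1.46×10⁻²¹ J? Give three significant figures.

Z = 0.767

Eᵢ/kT = 0.50479, 1.9315, 4.0000.
Z = Σ e^(−Eᵢ/kT) = e^(−0.50479) + e^(−1.9315) + e^(−4.0000) = 0.60363 + 0.14493 + 0.018316 = 0.76688.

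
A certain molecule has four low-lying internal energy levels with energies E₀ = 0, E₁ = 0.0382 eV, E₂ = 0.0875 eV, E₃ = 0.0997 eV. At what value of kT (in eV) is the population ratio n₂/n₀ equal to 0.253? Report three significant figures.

0.0637 eV

n₂/n₀ = exp[−(E₂−E₀)/kT] = 0.253.
⇒ (E₂−E₀)/kT = ln(1/0.253) = ln(3.9526) = 1.3744.
kT = 0.0875 eV / 1.3744 = 0.0637 eV.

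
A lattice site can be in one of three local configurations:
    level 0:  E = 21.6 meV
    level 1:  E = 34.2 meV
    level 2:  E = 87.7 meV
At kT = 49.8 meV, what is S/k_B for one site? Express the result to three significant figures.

0.982

Eᵢ/kT = 0.43373, 0.68675, 1.7610.
Z = Σ e^(−Eᵢ/kT) = e^(−0.43373) + e^(−0.68675) + e^(−1.7610) = 0.64809 + 0.50321 + 0.17187 = 1.3232.
⟨E⟩ = Σ EᵢPᵢ = 34.977 meV.
S/k_B = ln Z + ⟨E⟩/kT = ln(1.3232) + 34.977/49.8 = 0.28005 + 0.70235 = 0.982.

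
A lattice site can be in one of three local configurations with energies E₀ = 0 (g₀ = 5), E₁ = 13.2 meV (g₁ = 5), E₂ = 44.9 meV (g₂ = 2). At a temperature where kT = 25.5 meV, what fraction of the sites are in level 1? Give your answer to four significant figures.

Eᵢ/kT = 0, 0.517647, 1.76078.
Z = Σ gᵢe^(−Eᵢ/kT) = 5·e^(−0) + 5·e^(−0.517647) + 2·e^(−1.76078) = 5.00000 + 2.97961 + 0.343821 = 8.32343.
P₁ = g₁ e^(−E₁/kT) / Z = 2.97961/8.32343 = 0.3580.

0.3580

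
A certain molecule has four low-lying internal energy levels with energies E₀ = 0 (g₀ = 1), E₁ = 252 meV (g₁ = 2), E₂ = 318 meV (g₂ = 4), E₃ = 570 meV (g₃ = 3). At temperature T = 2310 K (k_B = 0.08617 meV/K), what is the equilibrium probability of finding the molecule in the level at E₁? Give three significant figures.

0.222

k_BT = 0.08617 × 2310 K = 199.05 meV.
Eᵢ/kT = 0, 1.2660, 1.5976, 2.8636.
Z = Σ gᵢe^(−Eᵢ/kT) = 1·e^(−0) + 2·e^(−1.2660) + 4·e^(−1.5976) + 3·e^(−2.8636) = 1.0000 + 0.56391 + 0.80953 + 0.17119 = 2.5446.
P₁ = g₁ e^(−E₁/kT) / Z = 0.56391/2.5446 = 0.222.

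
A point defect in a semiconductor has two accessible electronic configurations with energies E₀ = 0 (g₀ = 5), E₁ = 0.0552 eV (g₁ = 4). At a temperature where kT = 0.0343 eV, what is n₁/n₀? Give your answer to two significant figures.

0.16

n₁/n₀ = (g₁/g₀) exp[−(E₁−E₀)/kT] = (4/5) × exp(−(0.0552 eV)/(0.0343 eV)) = (4/5) × exp(-1.609) = 0.16.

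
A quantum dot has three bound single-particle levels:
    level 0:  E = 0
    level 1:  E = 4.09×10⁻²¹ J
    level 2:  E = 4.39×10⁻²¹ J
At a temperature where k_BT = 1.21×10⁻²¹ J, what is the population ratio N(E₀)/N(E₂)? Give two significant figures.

38

n₀/n₂ = exp[−(E₀−E₂)/kT] = exp(−(-4.39 ×10⁻²¹ J)/(1.21 ×10⁻²¹ J)) = exp(3.628) = 38.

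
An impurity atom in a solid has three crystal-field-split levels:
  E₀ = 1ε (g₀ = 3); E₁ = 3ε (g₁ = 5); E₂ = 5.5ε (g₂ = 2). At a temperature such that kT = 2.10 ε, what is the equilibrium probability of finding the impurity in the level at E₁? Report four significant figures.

0.3736

Eᵢ/kT = 0.476190, 1.42857, 2.61905.
Z = Σ gᵢe^(−Eᵢ/kT) = 3·e^(−0.476190) + 5·e^(−1.42857) + 2·e^(−2.61905) = 1.86344 + 1.19826 + 0.145744 = 3.20744.
P₁ = g₁ e^(−E₁/kT) / Z = 1.19826/3.20744 = 0.3736.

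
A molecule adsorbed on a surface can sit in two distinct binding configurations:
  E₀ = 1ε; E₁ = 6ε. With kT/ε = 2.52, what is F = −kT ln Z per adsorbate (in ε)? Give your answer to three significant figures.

Eᵢ/kT = 0.39683, 2.3810.
Z = Σ e^(−Eᵢ/kT) = e^(−0.39683) + e^(−2.3810) = 0.67245 + 0.092458 = 0.76491.
F = −kT ln Z = −2.52 × ln(0.76491) = −2.52 × -0.26800 = 0.675 ε.

0.675 ε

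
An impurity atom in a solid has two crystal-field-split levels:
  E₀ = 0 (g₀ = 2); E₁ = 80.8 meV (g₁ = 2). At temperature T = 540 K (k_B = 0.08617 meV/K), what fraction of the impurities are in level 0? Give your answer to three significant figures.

0.850

k_BT = 0.08617 × 540 K = 46.532 meV.
Eᵢ/kT = 0, 1.7364.
Z = Σ gᵢe^(−Eᵢ/kT) = 2·e^(−0) + 2·e^(−1.7364) = 2.0000 + 0.35231 = 2.3523.
P₀ = g₀ e^(−E₀/kT) / Z = 2.0000/2.3523 = 0.850.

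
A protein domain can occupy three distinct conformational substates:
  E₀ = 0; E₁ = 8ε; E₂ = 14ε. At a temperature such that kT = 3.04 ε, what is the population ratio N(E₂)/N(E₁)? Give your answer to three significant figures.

n₂/n₁ = exp[−(E₂−E₁)/kT] = exp(−(6ε)/(3.04ε)) = exp(-1.9737) = 0.139.

0.139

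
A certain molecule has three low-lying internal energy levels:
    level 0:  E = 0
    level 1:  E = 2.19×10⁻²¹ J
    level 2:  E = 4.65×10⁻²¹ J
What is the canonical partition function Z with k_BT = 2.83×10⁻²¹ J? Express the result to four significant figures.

Eᵢ/kT = 0, 0.773852, 1.64311.
Z = Σ e^(−Eᵢ/kT) = e^(−0) + e^(−0.773852) + e^(−1.64311) = 1.00000 + 0.461233 + 0.193378 = 1.65461.

Z = 1.655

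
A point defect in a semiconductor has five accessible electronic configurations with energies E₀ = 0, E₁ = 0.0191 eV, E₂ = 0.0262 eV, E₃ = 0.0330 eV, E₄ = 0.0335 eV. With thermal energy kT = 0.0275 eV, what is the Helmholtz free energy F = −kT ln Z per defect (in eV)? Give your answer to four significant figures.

-0.02500 eV

Eᵢ/kT = 0, 0.694545, 0.952727, 1.20000, 1.21818.
Z = Σ e^(−Eᵢ/kT) = e^(−0) + e^(−0.694545) + e^(−0.952727) + e^(−1.20000) + e^(−1.21818) = 1.00000 + 0.499302 + 0.385688 + 0.301194 + 0.295768 = 2.48195.
F = −kT ln Z = −0.0275 × ln(2.48195) = −0.0275 × 0.909045 = -0.02500 eV.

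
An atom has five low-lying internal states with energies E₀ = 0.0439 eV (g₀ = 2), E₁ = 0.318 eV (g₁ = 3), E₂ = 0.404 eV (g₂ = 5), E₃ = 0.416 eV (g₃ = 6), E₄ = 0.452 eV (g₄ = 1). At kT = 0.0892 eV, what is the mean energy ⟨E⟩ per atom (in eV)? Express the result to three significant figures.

0.0905 eV

Eᵢ/kT = 0.49215, 3.5650, 4.5291, 4.6637, 5.0673.
Z = Σ gᵢe^(−Eᵢ/kT) = 2·e^(−0.49215) + 3·e^(−3.5650) + 5·e^(−4.5291) + 6·e^(−4.6637) + 1·e^(−5.0673) = 1.2226 + 0.084891 + 0.053952 + 0.056589 + 0.0062994 = 1.4243.
⟨E⟩ = Σ Eᵢ gᵢe^(−Eᵢ/kT) / Z = (0.0439·1.2226 + 0.318·0.084891 + 0.404·0.053952 + 0.416·0.056589 + 0.452·0.0062994) / 1.4243 = 0.0905 eV.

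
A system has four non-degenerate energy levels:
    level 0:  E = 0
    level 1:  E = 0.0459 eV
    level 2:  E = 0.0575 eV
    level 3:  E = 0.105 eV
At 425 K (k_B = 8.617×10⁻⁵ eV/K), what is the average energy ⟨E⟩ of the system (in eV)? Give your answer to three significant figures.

k_BT = 8.617×10⁻⁵ × 425 K = 0.036622 eV.
Eᵢ/kT = 0, 1.2533, 1.5701, 2.8671.
Z = Σ e^(−Eᵢ/kT) = e^(−0) + e^(−1.2533) + e^(−1.5701) + e^(−2.8671) = 1.0000 + 0.28556 + 0.20802 + 0.056864 = 1.5504.
⟨E⟩ = Σ Eᵢ e^(−Eᵢ/kT) / Z = (0·1.0000 + 0.0459·0.28556 + 0.0575·0.20802 + 0.105·0.056864) / 1.5504 = 0.0200 eV.

0.0200 eV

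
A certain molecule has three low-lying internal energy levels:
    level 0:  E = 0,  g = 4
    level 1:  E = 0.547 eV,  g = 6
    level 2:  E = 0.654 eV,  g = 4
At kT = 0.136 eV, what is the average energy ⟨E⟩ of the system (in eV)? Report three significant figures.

Eᵢ/kT = 0, 4.0221, 4.8088.
Z = Σ gᵢe^(−Eᵢ/kT) = 4·e^(−0) + 6·e^(−4.0221) + 4·e^(−4.8088) = 4.0000 + 0.10749 + 0.032631 = 4.1401.
⟨E⟩ = Σ Eᵢ gᵢe^(−Eᵢ/kT) / Z = (0·4.0000 + 0.547·0.10749 + 0.654·0.032631) / 4.1401 = 0.0194 eV.

0.0194 eV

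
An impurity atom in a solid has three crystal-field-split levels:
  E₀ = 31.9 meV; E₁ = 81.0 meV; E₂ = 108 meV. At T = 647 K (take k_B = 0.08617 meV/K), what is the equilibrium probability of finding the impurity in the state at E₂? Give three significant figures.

k_BT = 0.08617 × 647 K = 55.752 meV.
Eᵢ/kT = 0.57218, 1.4529, 1.9372.
Z = Σ e^(−Eᵢ/kT) = e^(−0.57218) + e^(−1.4529) + e^(−1.9372) = 0.56429 + 0.23389 + 0.14411 = 0.94229.
P₂ = e^(−E₂/kT) / Z = 0.14411/0.94229 = 0.153.

0.153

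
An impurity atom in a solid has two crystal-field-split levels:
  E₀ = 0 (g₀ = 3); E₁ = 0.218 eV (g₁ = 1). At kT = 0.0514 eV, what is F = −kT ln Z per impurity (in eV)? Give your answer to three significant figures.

Eᵢ/kT = 0, 4.2412.
Z = Σ gᵢe^(−Eᵢ/kT) = 3·e^(−0) + 1·e^(−4.2412) = 3.0000 + 0.014390 = 3.0144.
F = −kT ln Z = −0.0514 × ln(3.0144) = −0.0514 × 1.1034 = -0.0567 eV.

-0.0567 eV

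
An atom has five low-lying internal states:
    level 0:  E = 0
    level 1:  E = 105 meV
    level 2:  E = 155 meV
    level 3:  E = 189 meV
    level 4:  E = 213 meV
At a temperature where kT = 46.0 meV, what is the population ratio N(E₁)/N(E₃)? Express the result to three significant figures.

6.21

n₁/n₃ = exp[−(E₁−E₃)/kT] = exp(−(-84 meV)/(46.0 meV)) = exp(1.8261) = 6.21.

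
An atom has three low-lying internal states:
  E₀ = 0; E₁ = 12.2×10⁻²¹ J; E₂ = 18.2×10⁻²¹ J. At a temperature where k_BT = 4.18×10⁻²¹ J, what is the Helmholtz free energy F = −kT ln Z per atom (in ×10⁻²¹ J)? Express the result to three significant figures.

Eᵢ/kT = 0, 2.9187, 4.3541.
Z = Σ e^(−Eᵢ/kT) = e^(−0) + e^(−2.9187) + e^(−4.3541) = 1.0000 + 0.054004 + 0.012854 = 1.0669.
F = −kT ln Z = −4.18 × ln(1.0669) = −4.18 × 0.064757 = -0.271 ×10⁻²¹ J.

-0.271 ×10⁻²¹ J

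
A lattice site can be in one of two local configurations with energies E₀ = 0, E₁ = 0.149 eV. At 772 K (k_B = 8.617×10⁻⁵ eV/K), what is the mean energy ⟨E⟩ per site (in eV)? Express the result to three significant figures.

k_BT = 8.617×10⁻⁵ × 772 K = 0.066523 eV.
Eᵢ/kT = 0, 2.2398.
Z = Σ e^(−Eᵢ/kT) = e^(−0) + e^(−2.2398) = 1.0000 + 0.10648 = 1.1065.
⟨E⟩ = Σ Eᵢ e^(−Eᵢ/kT) / Z = (0·1.0000 + 0.149·0.10648) / 1.1065 = 0.0143 eV.

0.0143 eV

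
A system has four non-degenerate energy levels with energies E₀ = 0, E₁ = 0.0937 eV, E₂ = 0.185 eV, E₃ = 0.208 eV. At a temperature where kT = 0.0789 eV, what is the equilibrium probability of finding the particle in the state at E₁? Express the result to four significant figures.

0.2071

Eᵢ/kT = 0, 1.18758, 2.34474, 2.63625.
Z = Σ e^(−Eᵢ/kT) = e^(−0) + e^(−1.18758) + e^(−2.34474) + e^(−2.63625) = 1.00000 + 0.304958 + 0.0958721 + 0.0716294 = 1.47246.
P₁ = e^(−E₁/kT) / Z = 0.304958/1.47246 = 0.2071.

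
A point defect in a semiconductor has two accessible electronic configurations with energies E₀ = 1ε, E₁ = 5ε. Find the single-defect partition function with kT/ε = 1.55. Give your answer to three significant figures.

Eᵢ/kT = 0.64516, 3.2258.
Z = Σ e^(−Eᵢ/kT) = e^(−0.64516) + e^(−3.2258) = 0.52458 + 0.039724 = 0.56430.

Z = 0.564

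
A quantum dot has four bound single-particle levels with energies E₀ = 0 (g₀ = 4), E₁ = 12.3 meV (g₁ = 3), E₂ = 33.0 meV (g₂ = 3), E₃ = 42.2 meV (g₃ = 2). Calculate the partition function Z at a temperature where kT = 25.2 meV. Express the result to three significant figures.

Z = 7.03

Eᵢ/kT = 0, 0.48810, 1.3095, 1.6746.
Z = Σ gᵢe^(−Eᵢ/kT) = 4·e^(−0) + 3·e^(−0.48810) + 3·e^(−1.3095) + 2·e^(−1.6746) = 4.0000 + 1.8414 + 0.80987 + 0.37477 = 7.0260.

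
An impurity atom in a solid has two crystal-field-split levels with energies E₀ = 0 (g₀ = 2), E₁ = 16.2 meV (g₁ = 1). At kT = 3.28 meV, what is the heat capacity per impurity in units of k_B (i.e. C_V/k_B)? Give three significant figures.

Eᵢ/kT = 0, 4.9390.
Z = Σ gᵢe^(−Eᵢ/kT) = 2·e^(−0) + 1·e^(−4.9390) = 2.0000 + 0.0071618 = 2.0072.
⟨E⟩ = 0.057802 meV, ⟨E²⟩ = 0.93640 meV².
C_V/k_B = (⟨E²⟩ − ⟨E⟩²)/(kT)² = (0.93640 − 0.0033411)/10.758 = 0.0867.

0.0867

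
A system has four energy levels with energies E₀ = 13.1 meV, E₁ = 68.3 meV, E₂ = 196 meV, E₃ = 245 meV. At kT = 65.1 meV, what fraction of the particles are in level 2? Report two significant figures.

0.040

Eᵢ/kT = 0.2012, 1.049, 3.011, 3.763.
Z = Σ e^(−Eᵢ/kT) = e^(−0.2012) + e^(−1.049) + e^(−3.011) + e^(−3.763) = 0.8177 + 0.3503 + 0.04924 + 0.02321 = 1.240.
P₂ = e^(−E₂/kT) / Z = 0.04924/1.240 = 0.040.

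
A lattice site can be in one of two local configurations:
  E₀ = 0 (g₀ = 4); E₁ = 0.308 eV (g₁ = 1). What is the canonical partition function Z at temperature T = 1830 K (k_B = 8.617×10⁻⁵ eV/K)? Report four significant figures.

k_BT = 8.617×10⁻⁵ × 1830 K = 0.157691 eV.
Eᵢ/kT = 0, 1.95319.
Z = Σ gᵢe^(−Eᵢ/kT) = 4·e^(−0) + 1·e^(−1.95319) = 4.00000 + 0.141821 = 4.14182.

Z = 4.142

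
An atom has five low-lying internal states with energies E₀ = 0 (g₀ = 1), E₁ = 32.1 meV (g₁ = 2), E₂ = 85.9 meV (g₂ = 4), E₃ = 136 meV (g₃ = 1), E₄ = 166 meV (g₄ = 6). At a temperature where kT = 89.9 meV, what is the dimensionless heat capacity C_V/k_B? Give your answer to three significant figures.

0.411

Eᵢ/kT = 0, 0.35706, 0.95551, 1.5128, 1.8465.
Z = Σ gᵢe^(−Eᵢ/kT) = 1·e^(−0) + 2·e^(−0.35706) + 4·e^(−0.95551) + 1·e^(−1.5128) + 6·e^(−1.8465) = 1.0000 + 1.3995 + 1.5385 + 0.22029 + 0.94673 = 5.1050.
⟨E⟩ = 71.341 meV, ⟨E²⟩ = 8414.7 meV².
C_V/k_B = (⟨E²⟩ − ⟨E⟩²)/(kT)² = (8414.7 − 5089.5)/8082.0 = 0.411.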